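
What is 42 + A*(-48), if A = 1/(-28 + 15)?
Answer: 594/13 ≈ 45.692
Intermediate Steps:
A = -1/13 (A = 1/(-13) = -1/13 ≈ -0.076923)
42 + A*(-48) = 42 - 1/13*(-48) = 42 + 48/13 = 594/13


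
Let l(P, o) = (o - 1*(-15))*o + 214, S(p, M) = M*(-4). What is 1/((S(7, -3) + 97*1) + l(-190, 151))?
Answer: 1/25389 ≈ 3.9387e-5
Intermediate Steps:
S(p, M) = -4*M
l(P, o) = 214 + o*(15 + o) (l(P, o) = (o + 15)*o + 214 = (15 + o)*o + 214 = o*(15 + o) + 214 = 214 + o*(15 + o))
1/((S(7, -3) + 97*1) + l(-190, 151)) = 1/((-4*(-3) + 97*1) + (214 + 151² + 15*151)) = 1/((12 + 97) + (214 + 22801 + 2265)) = 1/(109 + 25280) = 1/25389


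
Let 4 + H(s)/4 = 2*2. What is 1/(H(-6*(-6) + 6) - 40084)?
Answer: -1/40084 ≈ -2.4948e-5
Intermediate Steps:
H(s) = 0 (H(s) = -16 + 4*(2*2) = -16 + 4*4 = -16 + 16 = 0)
1/(H(-6*(-6) + 6) - 40084) = 1/(0 - 40084) = 1/(-40084) = -1/40084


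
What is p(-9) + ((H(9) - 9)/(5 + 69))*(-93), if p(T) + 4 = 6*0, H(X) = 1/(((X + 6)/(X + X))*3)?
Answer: 2519/370 ≈ 6.8081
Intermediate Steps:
H(X) = 2*X/(3*(6 + X)) (H(X) = 1/(((6 + X)/((2*X)))*3) = 1/(((6 + X)*(1/(2*X)))*3) = 1/(((6 + X)/(2*X))*3) = 1/(3*(6 + X)/(2*X)) = 2*X/(3*(6 + X)))
p(T) = -4 (p(T) = -4 + 6*0 = -4 + 0 = -4)
p(-9) + ((H(9) - 9)/(5 + 69))*(-93) = -4 + (((⅔)*9/(6 + 9) - 9)/(5 + 69))*(-93) = -4 + (((⅔)*9/15 - 9)/74)*(-93) = -4 + (((⅔)*9*(1/15) - 9)*(1/74))*(-93) = -4 + ((⅖ - 9)*(1/74))*(-93) = -4 - 43/5*1/74*(-93) = -4 - 43/370*(-93) = -4 + 3999/370 = 2519/370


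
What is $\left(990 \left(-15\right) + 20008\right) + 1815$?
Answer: $6973$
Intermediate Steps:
$\left(990 \left(-15\right) + 20008\right) + 1815 = \left(-14850 + 20008\right) + 1815 = 5158 + 1815 = 6973$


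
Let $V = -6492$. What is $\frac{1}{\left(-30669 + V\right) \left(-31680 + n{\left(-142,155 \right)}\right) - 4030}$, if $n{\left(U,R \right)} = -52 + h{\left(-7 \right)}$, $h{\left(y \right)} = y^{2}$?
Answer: $\frac{1}{1177367933} \approx 8.4935 \cdot 10^{-10}$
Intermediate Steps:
$n{\left(U,R \right)} = -3$ ($n{\left(U,R \right)} = -52 + \left(-7\right)^{2} = -52 + 49 = -3$)
$\frac{1}{\left(-30669 + V\right) \left(-31680 + n{\left(-142,155 \right)}\right) - 4030} = \frac{1}{\left(-30669 - 6492\right) \left(-31680 - 3\right) - 4030} = \frac{1}{\left(-37161\right) \left(-31683\right) - 4030} = \frac{1}{1177371963 - 4030} = \frac{1}{1177367933}$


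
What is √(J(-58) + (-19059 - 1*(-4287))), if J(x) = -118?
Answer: I*√14890 ≈ 122.02*I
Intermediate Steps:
√(J(-58) + (-19059 - 1*(-4287))) = √(-118 + (-19059 - 1*(-4287))) = √(-118 + (-19059 + 4287)) = √(-118 - 14772) = √(-14890) = I*√14890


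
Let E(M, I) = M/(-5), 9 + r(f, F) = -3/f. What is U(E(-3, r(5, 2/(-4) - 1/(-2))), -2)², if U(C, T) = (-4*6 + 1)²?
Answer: 279841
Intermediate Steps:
r(f, F) = -9 - 3/f
E(M, I) = -M/5 (E(M, I) = M*(-⅕) = -M/5)
U(C, T) = 529 (U(C, T) = (-24 + 1)² = (-23)² = 529)
U(E(-3, r(5, 2/(-4) - 1/(-2))), -2)² = 529² = 279841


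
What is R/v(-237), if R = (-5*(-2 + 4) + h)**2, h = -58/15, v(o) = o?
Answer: -43264/53325 ≈ -0.81133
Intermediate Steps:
h = -58/15 (h = -58*1/15 = -58/15 ≈ -3.8667)
R = 43264/225 (R = (-5*(-2 + 4) - 58/15)**2 = (-5*2 - 58/15)**2 = (-10 - 58/15)**2 = (-208/15)**2 = 43264/225 ≈ 192.28)
R/v(-237) = (43264/225)/(-237) = (43264/225)*(-1/237) = -43264/53325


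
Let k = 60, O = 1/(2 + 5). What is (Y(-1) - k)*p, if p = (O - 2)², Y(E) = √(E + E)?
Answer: -10140/49 + 169*I*√2/49 ≈ -206.94 + 4.8776*I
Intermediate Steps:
Y(E) = √2*√E (Y(E) = √(2*E) = √2*√E)
O = ⅐ (O = 1/7 = ⅐ ≈ 0.14286)
p = 169/49 (p = (⅐ - 2)² = (-13/7)² = 169/49 ≈ 3.4490)
(Y(-1) - k)*p = (√2*√(-1) - 1*60)*(169/49) = (√2*I - 60)*(169/49) = (I*√2 - 60)*(169/49) = (-60 + I*√2)*(169/49) = -10140/49 + 169*I*√2/49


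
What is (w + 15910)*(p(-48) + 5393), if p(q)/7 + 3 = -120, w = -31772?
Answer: -71886584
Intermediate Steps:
p(q) = -861 (p(q) = -21 + 7*(-120) = -21 - 840 = -861)
(w + 15910)*(p(-48) + 5393) = (-31772 + 15910)*(-861 + 5393) = -15862*4532 = -71886584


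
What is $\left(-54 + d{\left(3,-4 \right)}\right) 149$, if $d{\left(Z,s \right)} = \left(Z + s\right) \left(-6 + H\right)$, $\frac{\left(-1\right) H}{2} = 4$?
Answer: $-5960$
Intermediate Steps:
$H = -8$ ($H = \left(-2\right) 4 = -8$)
$d{\left(Z,s \right)} = - 14 Z - 14 s$ ($d{\left(Z,s \right)} = \left(Z + s\right) \left(-6 - 8\right) = \left(Z + s\right) \left(-14\right) = - 14 Z - 14 s$)
$\left(-54 + d{\left(3,-4 \right)}\right) 149 = \left(-54 - -14\right) 149 = \left(-54 + \left(-42 + 56\right)\right) 149 = \left(-54 + 14\right) 149 = \left(-40\right) 149 = -5960$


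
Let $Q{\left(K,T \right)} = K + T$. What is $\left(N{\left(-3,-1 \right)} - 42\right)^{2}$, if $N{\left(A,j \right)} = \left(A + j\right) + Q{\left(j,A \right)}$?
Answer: $2500$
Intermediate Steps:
$N{\left(A,j \right)} = 2 A + 2 j$ ($N{\left(A,j \right)} = \left(A + j\right) + \left(j + A\right) = \left(A + j\right) + \left(A + j\right) = 2 A + 2 j$)
$\left(N{\left(-3,-1 \right)} - 42\right)^{2} = \left(\left(2 \left(-3\right) + 2 \left(-1\right)\right) - 42\right)^{2} = \left(\left(-6 - 2\right) - 42\right)^{2} = \left(-8 - 42\right)^{2} = \left(-50\right)^{2} = 2500$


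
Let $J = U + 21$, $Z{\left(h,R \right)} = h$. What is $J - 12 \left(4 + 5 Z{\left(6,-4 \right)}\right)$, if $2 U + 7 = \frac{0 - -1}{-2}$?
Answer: $- \frac{1563}{4} \approx -390.75$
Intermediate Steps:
$U = - \frac{15}{4}$ ($U = - \frac{7}{2} + \frac{\left(0 - -1\right) \frac{1}{-2}}{2} = - \frac{7}{2} + \frac{\left(0 + 1\right) \left(- \frac{1}{2}\right)}{2} = - \frac{7}{2} + \frac{1 \left(- \frac{1}{2}\right)}{2} = - \frac{7}{2} + \frac{1}{2} \left(- \frac{1}{2}\right) = - \frac{7}{2} - \frac{1}{4} = - \frac{15}{4} \approx -3.75$)
$J = \frac{69}{4}$ ($J = - \frac{15}{4} + 21 = \frac{69}{4} \approx 17.25$)
$J - 12 \left(4 + 5 Z{\left(6,-4 \right)}\right) = \frac{69}{4} - 12 \left(4 + 5 \cdot 6\right) = \frac{69}{4} - 12 \left(4 + 30\right) = \frac{69}{4} - 408 = - \frac{1563}{4}$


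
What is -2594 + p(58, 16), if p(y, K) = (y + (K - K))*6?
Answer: -2246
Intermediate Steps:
p(y, K) = 6*y (p(y, K) = (y + 0)*6 = y*6 = 6*y)
-2594 + p(58, 16) = -2594 + 6*58 = -2594 + 348 = -2246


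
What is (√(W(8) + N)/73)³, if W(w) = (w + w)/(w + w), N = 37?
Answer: 38*√38/389017 ≈ 0.00060215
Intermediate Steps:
W(w) = 1 (W(w) = (2*w)/((2*w)) = (2*w)*(1/(2*w)) = 1)
(√(W(8) + N)/73)³ = (√(1 + 37)/73)³ = (√38*(1/73))³ = (√38/73)³ = 38*√38/389017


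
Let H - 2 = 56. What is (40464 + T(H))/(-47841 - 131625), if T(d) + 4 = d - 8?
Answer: -20255/89733 ≈ -0.22573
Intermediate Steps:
H = 58 (H = 2 + 56 = 58)
T(d) = -12 + d (T(d) = -4 + (d - 8) = -4 + (-8 + d) = -12 + d)
(40464 + T(H))/(-47841 - 131625) = (40464 + (-12 + 58))/(-47841 - 131625) = (40464 + 46)/(-179466) = 40510*(-1/179466) = -20255/89733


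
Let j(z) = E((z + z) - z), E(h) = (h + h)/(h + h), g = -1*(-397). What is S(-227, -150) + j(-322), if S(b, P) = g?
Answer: 398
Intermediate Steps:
g = 397
E(h) = 1 (E(h) = (2*h)/((2*h)) = (2*h)*(1/(2*h)) = 1)
j(z) = 1
S(b, P) = 397
S(-227, -150) + j(-322) = 397 + 1 = 398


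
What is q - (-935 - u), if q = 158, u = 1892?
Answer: 2985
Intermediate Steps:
q - (-935 - u) = 158 - (-935 - 1*1892) = 158 - (-935 - 1892) = 158 - 1*(-2827) = 158 + 2827 = 2985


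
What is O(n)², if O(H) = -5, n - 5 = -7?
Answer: 25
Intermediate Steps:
n = -2 (n = 5 - 7 = -2)
O(n)² = (-5)² = 25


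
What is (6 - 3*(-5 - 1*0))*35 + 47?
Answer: 782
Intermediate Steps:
(6 - 3*(-5 - 1*0))*35 + 47 = (6 - 3*(-5 + 0))*35 + 47 = (6 - 3*(-5))*35 + 47 = (6 + 15)*35 + 47 = 21*35 + 47 = 735 + 47 = 782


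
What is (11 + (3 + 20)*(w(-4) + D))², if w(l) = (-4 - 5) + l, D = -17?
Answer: 461041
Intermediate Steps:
w(l) = -9 + l
(11 + (3 + 20)*(w(-4) + D))² = (11 + (3 + 20)*((-9 - 4) - 17))² = (11 + 23*(-13 - 17))² = (11 + 23*(-30))² = (11 - 690)² = (-679)² = 461041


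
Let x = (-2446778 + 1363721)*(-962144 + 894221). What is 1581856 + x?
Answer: 73566062467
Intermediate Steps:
x = 73564480611 (x = -1083057*(-67923) = 73564480611)
1581856 + x = 1581856 + 73564480611 = 73566062467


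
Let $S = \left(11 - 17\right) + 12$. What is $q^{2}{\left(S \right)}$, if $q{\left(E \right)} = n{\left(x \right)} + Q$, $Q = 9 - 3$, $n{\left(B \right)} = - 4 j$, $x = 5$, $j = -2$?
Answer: $196$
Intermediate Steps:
$n{\left(B \right)} = 8$ ($n{\left(B \right)} = \left(-4\right) \left(-2\right) = 8$)
$Q = 6$
$S = 6$ ($S = -6 + 12 = 6$)
$q{\left(E \right)} = 14$ ($q{\left(E \right)} = 8 + 6 = 14$)
$q^{2}{\left(S \right)} = 14^{2} = 196$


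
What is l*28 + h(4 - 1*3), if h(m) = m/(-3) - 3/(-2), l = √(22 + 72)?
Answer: 7/6 + 28*√94 ≈ 272.64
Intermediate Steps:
l = √94 ≈ 9.6954
h(m) = 3/2 - m/3 (h(m) = m*(-⅓) - 3*(-½) = -m/3 + 3/2 = 3/2 - m/3)
l*28 + h(4 - 1*3) = √94*28 + (3/2 - (4 - 1*3)/3) = 28*√94 + (3/2 - (4 - 3)/3) = 28*√94 + (3/2 - ⅓*1) = 28*√94 + (3/2 - ⅓) = 28*√94 + 7/6 = 7/6 + 28*√94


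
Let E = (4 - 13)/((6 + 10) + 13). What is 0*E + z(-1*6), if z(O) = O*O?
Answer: 36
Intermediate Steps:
E = -9/29 (E = -9/(16 + 13) = -9/29 ≈ -0.31034)
z(O) = O²
0*E + z(-1*6) = 0*(-9/29) + (-1*6)² = 0 + (-6)² = 0 + 36 = 36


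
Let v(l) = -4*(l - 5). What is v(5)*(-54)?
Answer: 0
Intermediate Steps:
v(l) = 20 - 4*l (v(l) = -4*(-5 + l) = 20 - 4*l)
v(5)*(-54) = (20 - 4*5)*(-54) = (20 - 20)*(-54) = 0*(-54) = 0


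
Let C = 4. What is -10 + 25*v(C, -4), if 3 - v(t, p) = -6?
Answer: 215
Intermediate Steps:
v(t, p) = 9 (v(t, p) = 3 - 1*(-6) = 3 + 6 = 9)
-10 + 25*v(C, -4) = -10 + 25*9 = -10 + 225 = 215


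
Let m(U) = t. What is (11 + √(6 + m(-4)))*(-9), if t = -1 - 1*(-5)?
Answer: -99 - 9*√10 ≈ -127.46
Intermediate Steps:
t = 4 (t = -1 + 5 = 4)
m(U) = 4
(11 + √(6 + m(-4)))*(-9) = (11 + √(6 + 4))*(-9) = (11 + √10)*(-9) = -99 - 9*√10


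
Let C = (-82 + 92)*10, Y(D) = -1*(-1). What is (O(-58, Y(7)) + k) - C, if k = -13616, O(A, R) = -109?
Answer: -13825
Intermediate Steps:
Y(D) = 1
C = 100 (C = 10*10 = 100)
(O(-58, Y(7)) + k) - C = (-109 - 13616) - 1*100 = -13725 - 100 = -13825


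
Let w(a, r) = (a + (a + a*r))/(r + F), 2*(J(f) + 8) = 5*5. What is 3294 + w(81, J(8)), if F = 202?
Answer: 1361475/413 ≈ 3296.6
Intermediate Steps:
J(f) = 9/2 (J(f) = -8 + (5*5)/2 = -8 + (½)*25 = -8 + 25/2 = 9/2)
w(a, r) = (2*a + a*r)/(202 + r) (w(a, r) = (a + (a + a*r))/(r + 202) = (2*a + a*r)/(202 + r))
3294 + w(81, J(8)) = 3294 + 81*(2 + 9/2)/(202 + 9/2) = 3294 + 81*(13/2)/(413/2) = 3294 + 81*(2/413)*(13/2) = 3294 + 1053/413 = 1361475/413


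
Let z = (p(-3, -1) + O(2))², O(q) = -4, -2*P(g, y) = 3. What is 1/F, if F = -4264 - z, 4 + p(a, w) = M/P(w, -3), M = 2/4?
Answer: -9/39001 ≈ -0.00023076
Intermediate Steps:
M = ½ (M = 2*(¼) = ½ ≈ 0.50000)
P(g, y) = -3/2 (P(g, y) = -½*3 = -3/2)
p(a, w) = -13/3 (p(a, w) = -4 + 1/(2*(-3/2)) = -4 + (½)*(-⅔) = -4 - ⅓ = -13/3)
z = 625/9 (z = (-13/3 - 4)² = (-25/3)² = 625/9 ≈ 69.444)
F = -39001/9 (F = -4264 - 1*625/9 = -4264 - 625/9 = -39001/9 ≈ -4333.4)
1/F = 1/(-39001/9) = -9/39001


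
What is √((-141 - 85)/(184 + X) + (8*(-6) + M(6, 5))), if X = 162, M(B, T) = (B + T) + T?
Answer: I*√977277/173 ≈ 5.7143*I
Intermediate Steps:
M(B, T) = B + 2*T
√((-141 - 85)/(184 + X) + (8*(-6) + M(6, 5))) = √((-141 - 85)/(184 + 162) + (8*(-6) + (6 + 2*5))) = √(-226/346 + (-48 + (6 + 10))) = √(-226*1/346 + (-48 + 16)) = √(-113/173 - 32) = √(-5649/173) = I*√977277/173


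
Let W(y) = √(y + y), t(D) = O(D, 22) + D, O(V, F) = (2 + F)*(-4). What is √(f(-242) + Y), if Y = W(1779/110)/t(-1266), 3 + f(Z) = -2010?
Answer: √(-11295965805300 - 74910*√97845)/74910 ≈ 44.867*I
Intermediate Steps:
O(V, F) = -8 - 4*F
t(D) = -96 + D (t(D) = (-8 - 4*22) + D = (-8 - 88) + D = -96 + D)
W(y) = √2*√y (W(y) = √(2*y) = √2*√y)
f(Z) = -2013 (f(Z) = -3 - 2010 = -2013)
Y = -√97845/74910 (Y = (√2*√(1779/110))/(-96 - 1266) = (√2*√(1779*(1/110)))/(-1362) = (√2*√(1779/110))*(-1/1362) = (√2*(√195690/110))*(-1/1362) = (√97845/55)*(-1/1362) = -√97845/74910 ≈ -0.0041757)
√(f(-242) + Y) = √(-2013 - √97845/74910)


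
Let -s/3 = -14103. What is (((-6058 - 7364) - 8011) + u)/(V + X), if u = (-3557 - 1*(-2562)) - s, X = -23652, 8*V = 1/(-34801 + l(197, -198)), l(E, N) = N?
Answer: 18125842104/6622370785 ≈ 2.7371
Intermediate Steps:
s = 42309 (s = -3*(-14103) = 42309)
V = -1/279992 (V = 1/(8*(-34801 - 198)) = (⅛)/(-34999) = (⅛)*(-1/34999) = -1/279992 ≈ -3.5715e-6)
u = -43304 (u = (-3557 - 1*(-2562)) - 1*42309 = (-3557 + 2562) - 42309 = -995 - 42309 = -43304)
(((-6058 - 7364) - 8011) + u)/(V + X) = (((-6058 - 7364) - 8011) - 43304)/(-1/279992 - 23652) = ((-13422 - 8011) - 43304)/(-6622370785/279992) = (-21433 - 43304)*(-279992/6622370785) = -64737*(-279992/6622370785) = 18125842104/6622370785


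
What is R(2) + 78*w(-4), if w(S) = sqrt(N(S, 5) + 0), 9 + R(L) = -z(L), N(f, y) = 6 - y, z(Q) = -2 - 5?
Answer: 76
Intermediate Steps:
z(Q) = -7
R(L) = -2 (R(L) = -9 - 1*(-7) = -9 + 7 = -2)
w(S) = 1 (w(S) = sqrt((6 - 1*5) + 0) = sqrt((6 - 5) + 0) = sqrt(1 + 0) = sqrt(1) = 1)
R(2) + 78*w(-4) = -2 + 78*1 = -2 + 78 = 76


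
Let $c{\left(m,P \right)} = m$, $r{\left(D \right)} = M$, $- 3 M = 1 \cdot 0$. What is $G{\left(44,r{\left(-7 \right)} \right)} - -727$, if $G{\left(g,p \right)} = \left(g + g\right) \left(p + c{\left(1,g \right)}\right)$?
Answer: $815$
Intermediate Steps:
$M = 0$ ($M = - \frac{1 \cdot 0}{3} = \left(- \frac{1}{3}\right) 0 = 0$)
$r{\left(D \right)} = 0$
$G{\left(g,p \right)} = 2 g \left(1 + p\right)$ ($G{\left(g,p \right)} = \left(g + g\right) \left(p + 1\right) = 2 g \left(1 + p\right)$)
$G{\left(44,r{\left(-7 \right)} \right)} - -727 = 2 \cdot 44 \left(1 + 0\right) - -727 = 2 \cdot 44 \cdot 1 + 727 = 88 + 727 = 815$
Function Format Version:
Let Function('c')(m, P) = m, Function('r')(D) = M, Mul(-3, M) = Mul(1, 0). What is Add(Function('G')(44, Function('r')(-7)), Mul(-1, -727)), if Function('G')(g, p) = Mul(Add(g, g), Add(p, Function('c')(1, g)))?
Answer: 815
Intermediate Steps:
M = 0 (M = Mul(Rational(-1, 3), Mul(1, 0)) = Mul(Rational(-1, 3), 0) = 0)
Function('r')(D) = 0
Function('G')(g, p) = Mul(2, g, Add(1, p)) (Function('G')(g, p) = Mul(Add(g, g), Add(p, 1)) = Mul(Mul(2, g), Add(1, p)) = Mul(2, g, Add(1, p)))
Add(Function('G')(44, Function('r')(-7)), Mul(-1, -727)) = Add(Mul(2, 44, Add(1, 0)), Mul(-1, -727)) = Add(Mul(2, 44, 1), 727) = Add(88, 727) = 815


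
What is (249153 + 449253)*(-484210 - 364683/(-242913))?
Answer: -2489299702838154/7361 ≈ -3.3817e+11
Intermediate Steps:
(249153 + 449253)*(-484210 - 364683/(-242913)) = 698406*(-484210 - 364683*(-1/242913)) = 698406*(-484210 + 11051/7361) = 698406*(-3564258759/7361) = -2489299702838154/7361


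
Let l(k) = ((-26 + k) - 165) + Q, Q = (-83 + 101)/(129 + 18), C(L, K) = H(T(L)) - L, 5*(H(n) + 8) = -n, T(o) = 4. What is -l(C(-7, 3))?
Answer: 47206/245 ≈ 192.68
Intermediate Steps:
H(n) = -8 - n/5 (H(n) = -8 + (-n)/5 = -8 - n/5)
C(L, K) = -44/5 - L (C(L, K) = (-8 - ⅕*4) - L = (-8 - ⅘) - L = -44/5 - L)
Q = 6/49 (Q = 18/147 = 18*(1/147) = 6/49 ≈ 0.12245)
l(k) = -9353/49 + k (l(k) = ((-26 + k) - 165) + 6/49 = (-191 + k) + 6/49 = -9353/49 + k)
-l(C(-7, 3)) = -(-9353/49 + (-44/5 - 1*(-7))) = -(-9353/49 + (-44/5 + 7)) = -(-9353/49 - 9/5) = -1*(-47206/245) = 47206/245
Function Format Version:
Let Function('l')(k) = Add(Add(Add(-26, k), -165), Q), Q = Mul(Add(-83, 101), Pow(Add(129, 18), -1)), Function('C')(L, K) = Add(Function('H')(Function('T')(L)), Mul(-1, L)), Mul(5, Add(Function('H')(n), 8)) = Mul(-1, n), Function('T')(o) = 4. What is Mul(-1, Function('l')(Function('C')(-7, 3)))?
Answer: Rational(47206, 245) ≈ 192.68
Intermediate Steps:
Function('H')(n) = Add(-8, Mul(Rational(-1, 5), n)) (Function('H')(n) = Add(-8, Mul(Rational(1, 5), Mul(-1, n))) = Add(-8, Mul(Rational(-1, 5), n)))
Function('C')(L, K) = Add(Rational(-44, 5), Mul(-1, L)) (Function('C')(L, K) = Add(Add(-8, Mul(Rational(-1, 5), 4)), Mul(-1, L)) = Add(Add(-8, Rational(-4, 5)), Mul(-1, L)) = Add(Rational(-44, 5), Mul(-1, L)))
Q = Rational(6, 49) (Q = Mul(18, Pow(147, -1)) = Mul(18, Rational(1, 147)) = Rational(6, 49) ≈ 0.12245)
Function('l')(k) = Add(Rational(-9353, 49), k) (Function('l')(k) = Add(Add(Add(-26, k), -165), Rational(6, 49)) = Add(Add(-191, k), Rational(6, 49)) = Add(Rational(-9353, 49), k))
Mul(-1, Function('l')(Function('C')(-7, 3))) = Mul(-1, Add(Rational(-9353, 49), Add(Rational(-44, 5), Mul(-1, -7)))) = Mul(-1, Add(Rational(-9353, 49), Add(Rational(-44, 5), 7))) = Mul(-1, Add(Rational(-9353, 49), Rational(-9, 5))) = Mul(-1, Rational(-47206, 245)) = Rational(47206, 245)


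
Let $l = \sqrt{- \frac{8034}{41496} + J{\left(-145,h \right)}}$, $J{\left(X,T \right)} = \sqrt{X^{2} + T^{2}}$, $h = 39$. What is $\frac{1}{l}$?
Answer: $\frac{2 \sqrt{133}}{\sqrt{-103 + 532 \sqrt{22546}}} \approx 0.081661$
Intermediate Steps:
$J{\left(X,T \right)} = \sqrt{T^{2} + X^{2}}$
$l = \sqrt{- \frac{103}{532} + \sqrt{22546}}$ ($l = \sqrt{- \frac{8034}{41496} + \sqrt{39^{2} + \left(-145\right)^{2}}} = \sqrt{\left(-8034\right) \frac{1}{41496} + \sqrt{1521 + 21025}} = \sqrt{- \frac{103}{532} + \sqrt{22546}} \approx 12.246$)
$\frac{1}{l} = \frac{1}{\frac{1}{266} \sqrt{-13699 + 70756 \sqrt{22546}}} = \frac{266}{\sqrt{-13699 + 70756 \sqrt{22546}}}$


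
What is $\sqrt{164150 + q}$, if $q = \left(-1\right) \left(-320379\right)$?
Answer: $\sqrt{484529} \approx 696.08$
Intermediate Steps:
$q = 320379$
$\sqrt{164150 + q} = \sqrt{164150 + 320379} = \sqrt{484529}$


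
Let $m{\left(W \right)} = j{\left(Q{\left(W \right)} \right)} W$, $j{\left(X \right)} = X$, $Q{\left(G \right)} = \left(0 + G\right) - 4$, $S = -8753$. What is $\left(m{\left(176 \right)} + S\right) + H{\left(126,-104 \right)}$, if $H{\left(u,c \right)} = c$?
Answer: $21415$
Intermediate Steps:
$Q{\left(G \right)} = -4 + G$ ($Q{\left(G \right)} = G - 4 = -4 + G$)
$m{\left(W \right)} = W \left(-4 + W\right)$ ($m{\left(W \right)} = \left(-4 + W\right) W = W \left(-4 + W\right)$)
$\left(m{\left(176 \right)} + S\right) + H{\left(126,-104 \right)} = \left(176 \left(-4 + 176\right) - 8753\right) - 104 = \left(176 \cdot 172 - 8753\right) - 104 = \left(30272 - 8753\right) - 104 = 21519 - 104 = 21415$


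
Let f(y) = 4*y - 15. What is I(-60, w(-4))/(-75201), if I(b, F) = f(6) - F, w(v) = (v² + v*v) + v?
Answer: 19/75201 ≈ 0.00025266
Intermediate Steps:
f(y) = -15 + 4*y
w(v) = v + 2*v² (w(v) = (v² + v²) + v = 2*v² + v = v + 2*v²)
I(b, F) = 9 - F (I(b, F) = (-15 + 4*6) - F = (-15 + 24) - F = 9 - F)
I(-60, w(-4))/(-75201) = (9 - (-4)*(1 + 2*(-4)))/(-75201) = (9 - (-4)*(1 - 8))*(-1/75201) = (9 - (-4)*(-7))*(-1/75201) = (9 - 1*28)*(-1/75201) = (9 - 28)*(-1/75201) = -19*(-1/75201) = 19/75201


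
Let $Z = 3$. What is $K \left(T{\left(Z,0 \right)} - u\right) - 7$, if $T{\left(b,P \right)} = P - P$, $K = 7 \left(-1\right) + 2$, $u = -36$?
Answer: $-187$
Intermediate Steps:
$K = -5$ ($K = -7 + 2 = -5$)
$T{\left(b,P \right)} = 0$
$K \left(T{\left(Z,0 \right)} - u\right) - 7 = - 5 \left(0 - -36\right) - 7 = - 5 \left(0 + 36\right) - 7 = \left(-5\right) 36 - 7 = -180 - 7 = -187$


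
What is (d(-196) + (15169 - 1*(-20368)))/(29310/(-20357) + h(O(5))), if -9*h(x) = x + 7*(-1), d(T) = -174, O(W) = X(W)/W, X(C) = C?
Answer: -2159653773/47216 ≈ -45740.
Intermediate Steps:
O(W) = 1 (O(W) = W/W = 1)
h(x) = 7/9 - x/9 (h(x) = -(x + 7*(-1))/9 = -(x - 7)/9 = -(-7 + x)/9 = 7/9 - x/9)
(d(-196) + (15169 - 1*(-20368)))/(29310/(-20357) + h(O(5))) = (-174 + (15169 - 1*(-20368)))/(29310/(-20357) + (7/9 - ⅑*1)) = (-174 + (15169 + 20368))/(29310*(-1/20357) + (7/9 - ⅑)) = (-174 + 35537)/(-29310/20357 + ⅔) = 35363/(-47216/61071) = 35363*(-61071/47216) = -2159653773/47216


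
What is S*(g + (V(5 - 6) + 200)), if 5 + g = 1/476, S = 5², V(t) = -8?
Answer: 2225325/476 ≈ 4675.1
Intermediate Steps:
S = 25
g = -2379/476 (g = -5 + 1/476 = -2379/476 ≈ -4.9979)
S*(g + (V(5 - 6) + 200)) = 25*(-2379/476 + (-8 + 200)) = 25*(-2379/476 + 192) = 25*(89013/476) = 2225325/476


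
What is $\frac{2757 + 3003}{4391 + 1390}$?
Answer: $\frac{1920}{1927} \approx 0.99637$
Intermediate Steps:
$\frac{2757 + 3003}{4391 + 1390} = \frac{5760}{5781} = 5760 \cdot \frac{1}{5781} = \frac{1920}{1927}$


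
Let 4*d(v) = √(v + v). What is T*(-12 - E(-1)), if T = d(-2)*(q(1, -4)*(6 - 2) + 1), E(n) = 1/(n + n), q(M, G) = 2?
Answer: -207*I/4 ≈ -51.75*I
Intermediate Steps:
E(n) = 1/(2*n)
d(v) = √2*√v/4 (d(v) = √(v + v)/4 = √(2*v)/4 = (√2*√v)/4 = √2*√v/4)
T = 9*I/2 (T = (√2*√(-2)/4)*(2*(6 - 2) + 1) = (√2*(I*√2)/4)*(2*4 + 1) = (I/2)*(8 + 1) = (I/2)*9 = 9*I/2 ≈ 4.5*I)
T*(-12 - E(-1)) = (9*I/2)*(-12 - 1/(2*(-1))) = (9*I/2)*(-12 - (-1)/2) = (9*I/2)*(-12 - 1*(-½)) = (9*I/2)*(-12 + ½) = (9*I/2)*(-23/2) = -207*I/4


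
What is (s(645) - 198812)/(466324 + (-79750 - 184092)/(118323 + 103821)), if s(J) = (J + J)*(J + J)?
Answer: 162752468736/51795407407 ≈ 3.1422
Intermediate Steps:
s(J) = 4*J² (s(J) = (2*J)*(2*J) = 4*J²)
(s(645) - 198812)/(466324 + (-79750 - 184092)/(118323 + 103821)) = (4*645² - 198812)/(466324 + (-79750 - 184092)/(118323 + 103821)) = (4*416025 - 198812)/(466324 - 263842/222144) = (1664100 - 198812)/(466324 - 263842*1/222144) = 1465288/(466324 - 131921/111072) = 1465288/(51795407407/111072) = 1465288*(111072/51795407407) = 162752468736/51795407407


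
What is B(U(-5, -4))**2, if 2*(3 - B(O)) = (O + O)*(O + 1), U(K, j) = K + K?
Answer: 7569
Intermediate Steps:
U(K, j) = 2*K
B(O) = 3 - O*(1 + O) (B(O) = 3 - (O + O)*(O + 1)/2 = 3 - 2*O*(1 + O)/2 = 3 - O*(1 + O))
B(U(-5, -4))**2 = (3 - 2*(-5) - (2*(-5))**2)**2 = (3 - 1*(-10) - 1*(-10)**2)**2 = (3 + 10 - 1*100)**2 = (3 + 10 - 100)**2 = (-87)**2 = 7569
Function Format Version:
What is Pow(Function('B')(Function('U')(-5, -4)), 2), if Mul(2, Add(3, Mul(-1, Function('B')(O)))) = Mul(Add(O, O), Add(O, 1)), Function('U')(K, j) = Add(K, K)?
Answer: 7569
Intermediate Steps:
Function('U')(K, j) = Mul(2, K)
Function('B')(O) = Add(3, Mul(-1, O, Add(1, O))) (Function('B')(O) = Add(3, Mul(Rational(-1, 2), Mul(Add(O, O), Add(O, 1)))) = Add(3, Mul(Rational(-1, 2), Mul(Mul(2, O), Add(1, O)))) = Add(3, Mul(Rational(-1, 2), Mul(2, O, Add(1, O)))) = Add(3, Mul(-1, O, Add(1, O))))
Pow(Function('B')(Function('U')(-5, -4)), 2) = Pow(Add(3, Mul(-1, Mul(2, -5)), Mul(-1, Pow(Mul(2, -5), 2))), 2) = Pow(Add(3, Mul(-1, -10), Mul(-1, Pow(-10, 2))), 2) = Pow(Add(3, 10, Mul(-1, 100)), 2) = Pow(Add(3, 10, -100), 2) = Pow(-87, 2) = 7569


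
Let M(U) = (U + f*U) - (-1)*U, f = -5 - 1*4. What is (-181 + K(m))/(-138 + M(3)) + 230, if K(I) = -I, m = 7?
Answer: 36758/159 ≈ 231.18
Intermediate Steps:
f = -9 (f = -5 - 4 = -9)
M(U) = -7*U (M(U) = (U - 9*U) - (-1)*U = -8*U + U = -7*U)
(-181 + K(m))/(-138 + M(3)) + 230 = (-181 - 1*7)/(-138 - 7*3) + 230 = (-181 - 7)/(-138 - 21) + 230 = -188/(-159) + 230 = -188*(-1/159) + 230 = 188/159 + 230 = 36758/159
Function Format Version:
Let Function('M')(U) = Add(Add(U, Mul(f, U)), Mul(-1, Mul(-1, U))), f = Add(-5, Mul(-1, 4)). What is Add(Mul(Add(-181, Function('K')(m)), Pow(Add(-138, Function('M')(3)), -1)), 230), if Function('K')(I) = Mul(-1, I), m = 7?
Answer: Rational(36758, 159) ≈ 231.18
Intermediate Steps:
f = -9 (f = Add(-5, -4) = -9)
Function('M')(U) = Mul(-7, U) (Function('M')(U) = Add(Add(U, Mul(-9, U)), Mul(-1, Mul(-1, U))) = Add(Mul(-8, U), U) = Mul(-7, U))
Add(Mul(Add(-181, Function('K')(m)), Pow(Add(-138, Function('M')(3)), -1)), 230) = Add(Mul(Add(-181, Mul(-1, 7)), Pow(Add(-138, Mul(-7, 3)), -1)), 230) = Add(Mul(Add(-181, -7), Pow(Add(-138, -21), -1)), 230) = Add(Mul(-188, Pow(-159, -1)), 230) = Add(Mul(-188, Rational(-1, 159)), 230) = Add(Rational(188, 159), 230) = Rational(36758, 159)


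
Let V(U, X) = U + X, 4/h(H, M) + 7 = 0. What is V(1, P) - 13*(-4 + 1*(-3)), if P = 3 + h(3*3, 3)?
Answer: 661/7 ≈ 94.429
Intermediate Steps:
h(H, M) = -4/7 (h(H, M) = 4/(-7 + 0) = 4/(-7) = 4*(-⅐) = -4/7)
P = 17/7 (P = 3 - 4/7 = 17/7 ≈ 2.4286)
V(1, P) - 13*(-4 + 1*(-3)) = (1 + 17/7) - 13*(-4 + 1*(-3)) = 24/7 - 13*(-4 - 3) = 24/7 - 13*(-7) = 24/7 + 91 = 661/7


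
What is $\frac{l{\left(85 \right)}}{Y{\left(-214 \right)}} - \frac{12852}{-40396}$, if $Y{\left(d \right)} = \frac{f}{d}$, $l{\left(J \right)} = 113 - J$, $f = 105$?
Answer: $- \frac{8596549}{151485} \approx -56.749$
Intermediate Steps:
$Y{\left(d \right)} = \frac{105}{d}$
$\frac{l{\left(85 \right)}}{Y{\left(-214 \right)}} - \frac{12852}{-40396} = \frac{113 - 85}{105 \frac{1}{-214}} - \frac{12852}{-40396} = \frac{113 - 85}{105 \left(- \frac{1}{214}\right)} - - \frac{3213}{10099} = \frac{28}{- \frac{105}{214}} + \frac{3213}{10099} = 28 \left(- \frac{214}{105}\right) + \frac{3213}{10099} = - \frac{856}{15} + \frac{3213}{10099} = - \frac{8596549}{151485}$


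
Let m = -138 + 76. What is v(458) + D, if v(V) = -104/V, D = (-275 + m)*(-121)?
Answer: 9337881/229 ≈ 40777.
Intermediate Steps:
m = -62
D = 40777 (D = (-275 - 62)*(-121) = -337*(-121) = 40777)
v(458) + D = -104/458 + 40777 = -104*1/458 + 40777 = -52/229 + 40777 = 9337881/229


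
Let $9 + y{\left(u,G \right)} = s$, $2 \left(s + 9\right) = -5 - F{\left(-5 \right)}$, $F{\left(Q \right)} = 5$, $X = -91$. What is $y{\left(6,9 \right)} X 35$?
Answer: $73255$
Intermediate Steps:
$s = -14$ ($s = -9 + \frac{-5 - 5}{2} = -9 + \frac{1}{2} \left(-10\right) = -9 - 5 = -14$)
$y{\left(u,G \right)} = -23$ ($y{\left(u,G \right)} = -9 - 14 = -23$)
$y{\left(6,9 \right)} X 35 = \left(-23\right) \left(-91\right) 35 = 2093 \cdot 35 = 73255$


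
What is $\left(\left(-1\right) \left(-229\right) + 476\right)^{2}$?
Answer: $497025$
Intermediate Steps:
$\left(\left(-1\right) \left(-229\right) + 476\right)^{2} = \left(229 + 476\right)^{2} = 705^{2} = 497025$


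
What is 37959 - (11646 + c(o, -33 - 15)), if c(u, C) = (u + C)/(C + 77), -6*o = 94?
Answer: 2289422/87 ≈ 26315.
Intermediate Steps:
o = -47/3 (o = -⅙*94 = -47/3 ≈ -15.667)
c(u, C) = (C + u)/(77 + C)
37959 - (11646 + c(o, -33 - 15)) = 37959 - (11646 + ((-33 - 15) - 47/3)/(77 + (-33 - 15))) = 37959 - (11646 + (-48 - 47/3)/(77 - 48)) = 37959 - (11646 - 191/3/29) = 37959 - (11646 + (1/29)*(-191/3)) = 37959 - (11646 - 191/87) = 37959 - 1*1013011/87 = 37959 - 1013011/87 = 2289422/87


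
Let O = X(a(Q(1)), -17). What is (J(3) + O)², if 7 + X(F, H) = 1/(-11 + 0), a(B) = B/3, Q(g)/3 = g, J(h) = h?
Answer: 2025/121 ≈ 16.736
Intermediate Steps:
Q(g) = 3*g
a(B) = B/3 (a(B) = B*(⅓) = B/3)
X(F, H) = -78/11 (X(F, H) = -7 + 1/(-11 + 0) = -7 + 1/(-11) = -7 - 1/11 = -78/11)
O = -78/11 ≈ -7.0909
(J(3) + O)² = (3 - 78/11)² = (-45/11)² = 2025/121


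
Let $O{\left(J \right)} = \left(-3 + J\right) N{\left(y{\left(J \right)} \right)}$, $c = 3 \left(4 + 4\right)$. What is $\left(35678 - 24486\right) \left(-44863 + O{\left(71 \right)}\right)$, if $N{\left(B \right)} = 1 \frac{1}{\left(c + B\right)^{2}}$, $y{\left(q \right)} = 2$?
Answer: $- \frac{84855841360}{169} \approx -5.0211 \cdot 10^{8}$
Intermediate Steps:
$c = 24$ ($c = 3 \cdot 8 = 24$)
$N{\left(B \right)} = \frac{1}{\left(24 + B\right)^{2}}$ ($N{\left(B \right)} = 1 \frac{1}{\left(24 + B\right)^{2}} = \frac{1}{\left(24 + B\right)^{2}}$)
$O{\left(J \right)} = - \frac{3}{676} + \frac{J}{676}$ ($O{\left(J \right)} = \frac{-3 + J}{\left(24 + 2\right)^{2}} = \frac{-3 + J}{676} = \left(-3 + J\right) \frac{1}{676} = - \frac{3}{676} + \frac{J}{676}$)
$\left(35678 - 24486\right) \left(-44863 + O{\left(71 \right)}\right) = \left(35678 - 24486\right) \left(-44863 + \left(- \frac{3}{676} + \frac{1}{676} \cdot 71\right)\right) = 11192 \left(-44863 + \left(- \frac{3}{676} + \frac{71}{676}\right)\right) = 11192 \left(-44863 + \frac{17}{169}\right) = 11192 \left(- \frac{7581830}{169}\right) = - \frac{84855841360}{169}$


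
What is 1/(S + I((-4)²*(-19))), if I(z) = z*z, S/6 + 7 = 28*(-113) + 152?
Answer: 1/74302 ≈ 1.3459e-5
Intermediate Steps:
S = -18114 (S = -42 + 6*(28*(-113) + 152) = -42 + 6*(-3164 + 152) = -42 + 6*(-3012) = -42 - 18072 = -18114)
I(z) = z²
1/(S + I((-4)²*(-19))) = 1/(-18114 + ((-4)²*(-19))²) = 1/(-18114 + (16*(-19))²) = 1/(-18114 + (-304)²) = 1/(-18114 + 92416) = 1/74302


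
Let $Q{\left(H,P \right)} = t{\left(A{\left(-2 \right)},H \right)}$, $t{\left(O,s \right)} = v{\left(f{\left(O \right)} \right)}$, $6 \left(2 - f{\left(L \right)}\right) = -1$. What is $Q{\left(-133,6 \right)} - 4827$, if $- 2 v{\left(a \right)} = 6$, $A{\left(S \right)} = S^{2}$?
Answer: $-4830$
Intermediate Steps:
$f{\left(L \right)} = \frac{13}{6}$ ($f{\left(L \right)} = 2 - - \frac{1}{6} = 2 + \frac{1}{6} = \frac{13}{6}$)
$v{\left(a \right)} = -3$ ($v{\left(a \right)} = \left(- \frac{1}{2}\right) 6 = -3$)
$t{\left(O,s \right)} = -3$
$Q{\left(H,P \right)} = -3$
$Q{\left(-133,6 \right)} - 4827 = -3 - 4827 = -4830$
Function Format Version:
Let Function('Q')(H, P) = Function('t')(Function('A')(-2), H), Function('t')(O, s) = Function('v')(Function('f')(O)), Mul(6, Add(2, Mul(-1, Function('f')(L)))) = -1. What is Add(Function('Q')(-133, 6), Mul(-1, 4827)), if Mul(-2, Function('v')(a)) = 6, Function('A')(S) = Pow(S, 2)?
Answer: -4830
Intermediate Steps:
Function('f')(L) = Rational(13, 6) (Function('f')(L) = Add(2, Mul(Rational(-1, 6), -1)) = Add(2, Rational(1, 6)) = Rational(13, 6))
Function('v')(a) = -3 (Function('v')(a) = Mul(Rational(-1, 2), 6) = -3)
Function('t')(O, s) = -3
Function('Q')(H, P) = -3
Add(Function('Q')(-133, 6), Mul(-1, 4827)) = Add(-3, Mul(-1, 4827)) = Add(-3, -4827) = -4830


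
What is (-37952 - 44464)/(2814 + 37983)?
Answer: -27472/13599 ≈ -2.0201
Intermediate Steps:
(-37952 - 44464)/(2814 + 37983) = -82416/40797 = -82416*1/40797 = -27472/13599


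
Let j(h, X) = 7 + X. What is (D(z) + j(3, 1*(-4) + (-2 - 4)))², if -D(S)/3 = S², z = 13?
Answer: 260100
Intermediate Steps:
D(S) = -3*S²
(D(z) + j(3, 1*(-4) + (-2 - 4)))² = (-3*13² + (7 + (1*(-4) + (-2 - 4))))² = (-3*169 + (7 + (-4 - 6)))² = (-507 + (7 - 10))² = (-507 - 3)² = (-510)² = 260100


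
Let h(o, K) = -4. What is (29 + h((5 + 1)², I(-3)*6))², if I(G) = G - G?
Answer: 625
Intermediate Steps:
I(G) = 0
(29 + h((5 + 1)², I(-3)*6))² = (29 - 4)² = 25² = 625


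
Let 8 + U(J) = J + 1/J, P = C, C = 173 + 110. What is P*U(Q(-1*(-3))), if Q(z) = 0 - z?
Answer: -9622/3 ≈ -3207.3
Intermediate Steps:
C = 283
Q(z) = -z
P = 283
U(J) = -8 + J + 1/J (U(J) = -8 + (J + 1/J) = -8 + J + 1/J)
P*U(Q(-1*(-3))) = 283*(-8 - (-1)*(-3) + 1/(-(-1)*(-3))) = 283*(-8 - 1*3 + 1/(-1*3)) = 283*(-8 - 3 + 1/(-3)) = 283*(-8 - 3 - ⅓) = 283*(-34/3) = -9622/3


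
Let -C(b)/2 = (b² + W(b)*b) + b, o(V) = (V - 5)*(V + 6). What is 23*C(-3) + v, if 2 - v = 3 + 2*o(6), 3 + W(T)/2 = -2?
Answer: -1681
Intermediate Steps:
W(T) = -10 (W(T) = -6 + 2*(-2) = -6 - 4 = -10)
o(V) = (-5 + V)*(6 + V)
v = -25 (v = 2 - (3 + 2*(-30 + 6 + 6²)) = 2 - (3 + 2*(-30 + 6 + 36)) = 2 - (3 + 2*12) = 2 - (3 + 24) = 2 - 1*27 = 2 - 27 = -25)
C(b) = -2*b² + 18*b (C(b) = -2*((b² - 10*b) + b) = -2*(b² - 9*b) = -2*b² + 18*b)
23*C(-3) + v = 23*(2*(-3)*(9 - 1*(-3))) - 25 = 23*(2*(-3)*(9 + 3)) - 25 = 23*(2*(-3)*12) - 25 = 23*(-72) - 25 = -1656 - 25 = -1681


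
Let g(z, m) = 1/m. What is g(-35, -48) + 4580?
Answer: 219839/48 ≈ 4580.0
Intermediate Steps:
g(-35, -48) + 4580 = 1/(-48) + 4580 = -1/48 + 4580 = 219839/48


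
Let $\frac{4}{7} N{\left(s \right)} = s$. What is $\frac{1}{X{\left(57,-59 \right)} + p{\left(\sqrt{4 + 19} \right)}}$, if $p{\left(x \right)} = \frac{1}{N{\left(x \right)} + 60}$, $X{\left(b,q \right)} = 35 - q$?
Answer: $\frac{2654711}{249587962} + \frac{7 \sqrt{23}}{124793981} \approx 0.010637$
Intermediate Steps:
$N{\left(s \right)} = \frac{7 s}{4}$
$p{\left(x \right)} = \frac{1}{60 + \frac{7 x}{4}}$ ($p{\left(x \right)} = \frac{1}{\frac{7 x}{4} + 60} = \frac{1}{60 + \frac{7 x}{4}}$)
$\frac{1}{X{\left(57,-59 \right)} + p{\left(\sqrt{4 + 19} \right)}} = \frac{1}{\left(35 - -59\right) + \frac{4}{240 + 7 \sqrt{4 + 19}}} = \frac{1}{\left(35 + 59\right) + \frac{4}{240 + 7 \sqrt{23}}} = \frac{1}{94 + \frac{4}{240 + 7 \sqrt{23}}}$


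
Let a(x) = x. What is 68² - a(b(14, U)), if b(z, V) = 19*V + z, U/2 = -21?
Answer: 5408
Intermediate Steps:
U = -42 (U = 2*(-21) = -42)
b(z, V) = z + 19*V
68² - a(b(14, U)) = 68² - (14 + 19*(-42)) = 4624 - (14 - 798) = 4624 - 1*(-784) = 4624 + 784 = 5408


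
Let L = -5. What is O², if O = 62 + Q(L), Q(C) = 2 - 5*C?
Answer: 7921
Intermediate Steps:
O = 89 (O = 62 + (2 - 5*(-5)) = 62 + (2 + 25) = 62 + 27 = 89)
O² = 89² = 7921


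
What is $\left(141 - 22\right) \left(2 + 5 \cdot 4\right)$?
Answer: $2618$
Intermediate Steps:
$\left(141 - 22\right) \left(2 + 5 \cdot 4\right) = 119 \left(2 + 20\right) = 119 \cdot 22 = 2618$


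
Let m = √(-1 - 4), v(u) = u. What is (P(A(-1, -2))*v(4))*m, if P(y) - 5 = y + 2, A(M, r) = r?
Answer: 20*I*√5 ≈ 44.721*I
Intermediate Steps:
P(y) = 7 + y (P(y) = 5 + (y + 2) = 5 + (2 + y) = 7 + y)
m = I*√5 (m = √(-5) = I*√5 ≈ 2.2361*I)
(P(A(-1, -2))*v(4))*m = ((7 - 2)*4)*(I*√5) = (5*4)*(I*√5) = 20*(I*√5) = 20*I*√5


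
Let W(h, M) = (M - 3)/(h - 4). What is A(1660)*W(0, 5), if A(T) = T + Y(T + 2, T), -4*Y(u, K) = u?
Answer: -2489/4 ≈ -622.25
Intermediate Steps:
Y(u, K) = -u/4
A(T) = -1/2 + 3*T/4 (A(T) = T - (T + 2)/4 = T - (2 + T)/4 = T + (-1/2 - T/4) = -1/2 + 3*T/4)
W(h, M) = (-3 + M)/(-4 + h)
A(1660)*W(0, 5) = (-1/2 + (3/4)*1660)*((-3 + 5)/(-4 + 0)) = (-1/2 + 1245)*(2/(-4)) = 2489*(-1/4*2)/2 = (2489/2)*(-1/2) = -2489/4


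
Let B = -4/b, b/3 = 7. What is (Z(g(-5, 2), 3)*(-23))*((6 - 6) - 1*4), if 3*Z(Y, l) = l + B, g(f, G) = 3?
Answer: 5428/63 ≈ 86.159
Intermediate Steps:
b = 21 (b = 3*7 = 21)
B = -4/21 ≈ -0.19048
Z(Y, l) = -4/63 + l/3 (Z(Y, l) = (l - 4/21)/3 = (-4/21 + l)/3 = -4/63 + l/3)
(Z(g(-5, 2), 3)*(-23))*((6 - 6) - 1*4) = ((-4/63 + (⅓)*3)*(-23))*((6 - 6) - 1*4) = ((-4/63 + 1)*(-23))*(0 - 4) = ((59/63)*(-23))*(-4) = -1357/63*(-4) = 5428/63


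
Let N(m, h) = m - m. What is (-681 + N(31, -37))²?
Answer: 463761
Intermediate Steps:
N(m, h) = 0
(-681 + N(31, -37))² = (-681 + 0)² = (-681)² = 463761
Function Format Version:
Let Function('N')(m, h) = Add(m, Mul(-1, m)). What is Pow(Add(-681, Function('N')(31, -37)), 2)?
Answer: 463761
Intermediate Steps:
Function('N')(m, h) = 0
Pow(Add(-681, Function('N')(31, -37)), 2) = Pow(Add(-681, 0), 2) = Pow(-681, 2) = 463761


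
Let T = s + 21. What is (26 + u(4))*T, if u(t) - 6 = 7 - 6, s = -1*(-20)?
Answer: 1353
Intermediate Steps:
s = 20
u(t) = 7 (u(t) = 6 + (7 - 6) = 6 + 1 = 7)
T = 41 (T = 20 + 21 = 41)
(26 + u(4))*T = (26 + 7)*41 = 33*41 = 1353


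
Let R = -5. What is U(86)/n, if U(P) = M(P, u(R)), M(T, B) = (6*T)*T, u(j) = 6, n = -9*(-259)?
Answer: 14792/777 ≈ 19.037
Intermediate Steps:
n = 2331
M(T, B) = 6*T**2
U(P) = 6*P**2
U(86)/n = (6*86**2)/2331 = (6*7396)*(1/2331) = 44376*(1/2331) = 14792/777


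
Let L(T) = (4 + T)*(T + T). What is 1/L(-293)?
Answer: 1/169354 ≈ 5.9048e-6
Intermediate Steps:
L(T) = 2*T*(4 + T) (L(T) = (4 + T)*(2*T) = 2*T*(4 + T))
1/L(-293) = 1/(2*(-293)*(4 - 293)) = 1/(2*(-293)*(-289)) = 1/169354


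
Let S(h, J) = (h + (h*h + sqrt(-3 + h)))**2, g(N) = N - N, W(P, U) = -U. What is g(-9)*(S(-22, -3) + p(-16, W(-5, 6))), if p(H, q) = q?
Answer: 0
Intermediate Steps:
g(N) = 0
S(h, J) = (h + h**2 + sqrt(-3 + h))**2 (S(h, J) = (h + (h**2 + sqrt(-3 + h)))**2 = (h + h**2 + sqrt(-3 + h))**2)
g(-9)*(S(-22, -3) + p(-16, W(-5, 6))) = 0*((-22 + (-22)**2 + sqrt(-3 - 22))**2 - 1*6) = 0*((-22 + 484 + sqrt(-25))**2 - 6) = 0*((-22 + 484 + 5*I)**2 - 6) = 0*((462 + 5*I)**2 - 6) = 0*(-6 + (462 + 5*I)**2) = 0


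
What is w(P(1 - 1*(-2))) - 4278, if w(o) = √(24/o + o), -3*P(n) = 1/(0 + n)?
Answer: -4278 + I*√1945/3 ≈ -4278.0 + 14.701*I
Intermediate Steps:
P(n) = -1/(3*n) (P(n) = -1/(3*(0 + n)) = -1/(3*n))
w(o) = √(o + 24/o)
w(P(1 - 1*(-2))) - 4278 = √(-1/(3*(1 - 1*(-2))) + 24/((-1/(3*(1 - 1*(-2)))))) - 4278 = √(-1/(3*(1 + 2)) + 24/((-1/(3*(1 + 2))))) - 4278 = √(-⅓/3 + 24/((-⅓/3))) - 4278 = √(-⅓*⅓ + 24/((-⅓*⅓))) - 4278 = √(-⅑ + 24/(-⅑)) - 4278 = √(-⅑ + 24*(-9)) - 4278 = √(-⅑ - 216) - 4278 = √(-1945/9) - 4278 = I*√1945/3 - 4278 = -4278 + I*√1945/3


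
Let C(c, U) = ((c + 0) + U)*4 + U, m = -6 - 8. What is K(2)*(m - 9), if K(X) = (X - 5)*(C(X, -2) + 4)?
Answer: 138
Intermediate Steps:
m = -14
C(c, U) = 4*c + 5*U (C(c, U) = (c + U)*4 + U = (U + c)*4 + U = (4*U + 4*c) + U = 4*c + 5*U)
K(X) = (-6 + 4*X)*(-5 + X) (K(X) = (X - 5)*((4*X + 5*(-2)) + 4) = (-5 + X)*((4*X - 10) + 4) = (-5 + X)*((-10 + 4*X) + 4) = (-5 + X)*(-6 + 4*X) = (-6 + 4*X)*(-5 + X))
K(2)*(m - 9) = (30 - 26*2 + 4*2²)*(-14 - 9) = (30 - 52 + 4*4)*(-23) = (30 - 52 + 16)*(-23) = -6*(-23) = 138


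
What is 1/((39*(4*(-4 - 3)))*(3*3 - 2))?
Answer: -1/7644 ≈ -0.00013082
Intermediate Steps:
1/((39*(4*(-4 - 3)))*(3*3 - 2)) = 1/((39*(4*(-7)))*(9 - 2)) = 1/((39*(-28))*7) = 1/(-1092*7) = 1/(-7644) = -1/7644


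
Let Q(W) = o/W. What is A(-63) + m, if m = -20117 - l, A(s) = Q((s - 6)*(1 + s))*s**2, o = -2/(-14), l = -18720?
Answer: -1991933/1426 ≈ -1396.9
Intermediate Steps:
o = 1/7 (o = -2*(-1/14) = 1/7 ≈ 0.14286)
Q(W) = 1/(7*W)
A(s) = s**2/(7*(1 + s)*(-6 + s)) (A(s) = (1/(7*(((s - 6)*(1 + s)))))*s**2 = (1/(7*(((-6 + s)*(1 + s)))))*s**2 = (1/(7*(((1 + s)*(-6 + s)))))*s**2 = ((1/((1 + s)*(-6 + s)))/7)*s**2 = (1/(7*(1 + s)*(-6 + s)))*s**2 = s**2/(7*(1 + s)*(-6 + s)))
m = -1397 (m = -20117 - 1*(-18720) = -20117 + 18720 = -1397)
A(-63) + m = (1/7)*(-63)**2/(-6 + (-63)**2 - 5*(-63)) - 1397 = (1/7)*3969/(-6 + 3969 + 315) - 1397 = (1/7)*3969/4278 - 1397 = (1/7)*3969*(1/4278) - 1397 = 189/1426 - 1397 = -1991933/1426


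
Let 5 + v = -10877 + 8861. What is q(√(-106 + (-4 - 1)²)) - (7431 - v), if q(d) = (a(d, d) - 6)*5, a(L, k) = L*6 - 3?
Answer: -9497 + 270*I ≈ -9497.0 + 270.0*I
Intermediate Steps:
a(L, k) = -3 + 6*L (a(L, k) = 6*L - 3 = -3 + 6*L)
v = -2021 (v = -5 + (-10877 + 8861) = -5 - 2016 = -2021)
q(d) = -45 + 30*d (q(d) = ((-3 + 6*d) - 6)*5 = (-9 + 6*d)*5 = -45 + 30*d)
q(√(-106 + (-4 - 1)²)) - (7431 - v) = (-45 + 30*√(-106 + (-4 - 1)²)) - (7431 - 1*(-2021)) = (-45 + 30*√(-106 + (-5)²)) - (7431 + 2021) = (-45 + 30*√(-106 + 25)) - 1*9452 = (-45 + 30*√(-81)) - 9452 = (-45 + 30*(9*I)) - 9452 = (-45 + 270*I) - 9452 = -9497 + 270*I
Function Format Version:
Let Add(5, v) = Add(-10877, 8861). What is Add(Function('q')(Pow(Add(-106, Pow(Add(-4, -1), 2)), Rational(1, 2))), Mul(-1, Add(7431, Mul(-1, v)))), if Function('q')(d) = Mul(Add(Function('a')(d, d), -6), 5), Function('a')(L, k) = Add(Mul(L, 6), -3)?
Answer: Add(-9497, Mul(270, I)) ≈ Add(-9497.0, Mul(270.00, I))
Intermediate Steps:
Function('a')(L, k) = Add(-3, Mul(6, L)) (Function('a')(L, k) = Add(Mul(6, L), -3) = Add(-3, Mul(6, L)))
v = -2021 (v = Add(-5, Add(-10877, 8861)) = Add(-5, -2016) = -2021)
Function('q')(d) = Add(-45, Mul(30, d)) (Function('q')(d) = Mul(Add(Add(-3, Mul(6, d)), -6), 5) = Mul(Add(-9, Mul(6, d)), 5) = Add(-45, Mul(30, d)))
Add(Function('q')(Pow(Add(-106, Pow(Add(-4, -1), 2)), Rational(1, 2))), Mul(-1, Add(7431, Mul(-1, v)))) = Add(Add(-45, Mul(30, Pow(Add(-106, Pow(Add(-4, -1), 2)), Rational(1, 2)))), Mul(-1, Add(7431, Mul(-1, -2021)))) = Add(Add(-45, Mul(30, Pow(Add(-106, Pow(-5, 2)), Rational(1, 2)))), Mul(-1, Add(7431, 2021))) = Add(Add(-45, Mul(30, Pow(Add(-106, 25), Rational(1, 2)))), Mul(-1, 9452)) = Add(Add(-45, Mul(30, Pow(-81, Rational(1, 2)))), -9452) = Add(Add(-45, Mul(30, Mul(9, I))), -9452) = Add(Add(-45, Mul(270, I)), -9452) = Add(-9497, Mul(270, I))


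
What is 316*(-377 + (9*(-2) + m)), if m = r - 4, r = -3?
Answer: -127032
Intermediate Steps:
m = -7 (m = -3 - 4 = -7)
316*(-377 + (9*(-2) + m)) = 316*(-377 + (9*(-2) - 7)) = 316*(-377 + (-18 - 7)) = 316*(-377 - 25) = 316*(-402) = -127032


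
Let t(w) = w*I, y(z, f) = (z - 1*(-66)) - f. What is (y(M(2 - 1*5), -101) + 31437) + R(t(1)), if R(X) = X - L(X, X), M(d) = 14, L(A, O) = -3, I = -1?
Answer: 31620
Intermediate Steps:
y(z, f) = 66 + z - f (y(z, f) = (z + 66) - f = (66 + z) - f = 66 + z - f)
t(w) = -w (t(w) = w*(-1) = -w)
R(X) = 3 + X (R(X) = X - 1*(-3) = X + 3 = 3 + X)
(y(M(2 - 1*5), -101) + 31437) + R(t(1)) = ((66 + 14 - 1*(-101)) + 31437) + (3 - 1*1) = ((66 + 14 + 101) + 31437) + (3 - 1) = (181 + 31437) + 2 = 31618 + 2 = 31620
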